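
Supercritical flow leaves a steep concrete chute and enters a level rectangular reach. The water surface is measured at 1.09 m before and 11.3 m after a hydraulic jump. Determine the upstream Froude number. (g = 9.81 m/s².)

Fr₁ = 7.68

For a rectangular channel the momentum equation gives q² = ½·g·y₁·y₂·(y₁ + y₂) = ½×9.81×1.09×11.3×12.4 = 749.
q = √749 = 27.4 m²/s.
V₁ = q/y₁ = 25.1 m/s; Fr₁ = V₁/√(g·y₁) = 7.68.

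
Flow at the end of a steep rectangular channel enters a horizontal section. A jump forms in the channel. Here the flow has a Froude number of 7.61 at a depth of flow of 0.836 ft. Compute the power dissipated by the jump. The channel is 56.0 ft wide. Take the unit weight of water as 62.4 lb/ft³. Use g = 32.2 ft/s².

P = 3403 hp

Fr₁ = 7.61 (given).
Sequent-depth ratio: y₂/y₁ = ½[√(1 + 8Fr₁²) − 1] = ½[√464.3 − 1] = 10.3.
y₂ = 10.3 × 0.836 = 8.59 ft.
Head loss: ΔE = (y₂ − y₁)³/(4y₁y₂) = (8.59 − 0.836)³/(4×0.836×8.59) = 466/28.7 = 16.2 ft.
V₁ = Fr₁·√(g·y₁) = 7.61×√(32.2×0.836) = 39.5 ft/s; q = V₁·y₁ = 33.0 ft²/s. Q = q·b = 33.0 × 56.0 = 1848 cfs. P = γ·Q·ΔE/550 = 62.4 × 1848 × 16.2 / 550 = 3403 hp.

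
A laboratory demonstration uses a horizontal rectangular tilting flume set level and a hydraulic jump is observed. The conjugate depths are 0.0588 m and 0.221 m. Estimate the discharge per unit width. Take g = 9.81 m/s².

For a rectangular channel the momentum equation gives q² = ½·g·y₁·y₂·(y₁ + y₂) = ½×9.81×0.0588×0.221×0.280 = 0.0178.
q = √0.0178 = 0.134 m²/s.

q = 0.134 m²/s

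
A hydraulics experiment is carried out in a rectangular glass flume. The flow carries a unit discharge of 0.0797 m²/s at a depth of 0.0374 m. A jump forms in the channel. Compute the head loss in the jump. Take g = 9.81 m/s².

V₁ = q/y₁ = 0.0797/0.0374 = 2.13 m/s. Fr₁ = V₁/√(g·y₁) = 2.13/√(9.81×0.0374) = 3.52.
Sequent-depth ratio: y₂/y₁ = ½[√(1 + 8Fr₁²) − 1] = ½[√100.0 − 1] = 4.50.
y₂ = 4.50 × 0.0374 = 0.168 m.
V₂ = q/y₂ = 0.0797/0.168 = 0.474 m/s. E₁ = y₁ + V₁²/2g = 0.269 m; E₂ = y₂ + V₂²/2g = 0.180 m. ΔE = E₁ − E₂ = 0.0891 m.

ΔE = 0.0891 m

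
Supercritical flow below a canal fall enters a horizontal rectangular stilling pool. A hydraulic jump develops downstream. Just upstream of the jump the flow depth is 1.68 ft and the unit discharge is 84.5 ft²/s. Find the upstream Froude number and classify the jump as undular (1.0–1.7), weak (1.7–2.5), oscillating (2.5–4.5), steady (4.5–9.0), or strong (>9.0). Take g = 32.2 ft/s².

V₁ = q/y₁ = 84.5/1.68 = 50.3 ft/s. Fr₁ = V₁/√(g·y₁) = 50.3/√(32.2×1.68) = 6.84.
Fr₁ = 6.84 lies in the steady range.

Fr₁ = 6.84; steady jump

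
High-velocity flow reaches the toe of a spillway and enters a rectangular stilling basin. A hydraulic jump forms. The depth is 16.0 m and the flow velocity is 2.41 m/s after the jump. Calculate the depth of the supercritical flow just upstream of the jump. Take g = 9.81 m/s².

y₁ = 1.11 m

Fr₂ = V₂/√(g·y₂) = 2.41/√(9.81×16.0) = 0.192.
Since the conjugate-depth ratio holds either way, y₁/y₂ = ½[√(1 + 8Fr₂²) − 1] = ½[√1.296 − 1] = 0.0692.
y₁ = 0.0692 × 16.0 = 1.11 m.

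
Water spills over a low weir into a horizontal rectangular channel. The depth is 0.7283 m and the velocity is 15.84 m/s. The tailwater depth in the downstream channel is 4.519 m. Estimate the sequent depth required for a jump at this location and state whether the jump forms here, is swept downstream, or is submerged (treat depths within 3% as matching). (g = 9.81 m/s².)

Fr₁ = V₁/√(g·y₁) = 15.84/√(9.81×0.7283) = 5.926.
From the momentum equation for a rectangular channel, y₂/y₁ = ½[√(1 + 8Fr₁²) − 1] = ½[√281.94 − 1] = 7.896.
y₂ = 7.896 × 0.7283 = 5.750 m.
Tailwater y_tw = 4.519 m: y_tw < y₂, so the jump is swept downstream.

y₂ = 5.750 m; the jump is swept downstream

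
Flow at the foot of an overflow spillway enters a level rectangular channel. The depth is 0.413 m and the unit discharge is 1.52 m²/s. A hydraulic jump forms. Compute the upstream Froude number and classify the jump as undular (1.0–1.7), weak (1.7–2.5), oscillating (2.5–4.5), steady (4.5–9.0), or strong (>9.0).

Fr₁ = 1.83; weak jump

V₁ = q/y₁ = 1.52/0.413 = 3.68 m/s. Fr₁ = V₁/√(g·y₁) = 3.68/√(9.81×0.413) = 1.83.
Fr₁ = 1.83 lies in the weak range.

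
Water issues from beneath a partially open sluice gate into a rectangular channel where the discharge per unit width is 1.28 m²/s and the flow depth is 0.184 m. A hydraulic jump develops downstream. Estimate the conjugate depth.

y₂ = 1.26 m

V₁ = q/y₁ = 1.28/0.184 = 6.96 m/s. Fr₁ = V₁/√(g·y₁) = 6.96/√(9.81×0.184) = 5.18.
Conjugate-depth relation: y₂/y₁ = ½[√(1 + 8Fr₁²) − 1] = ½[√215.5 − 1] = 6.84.
y₂ = 6.84 × 0.184 = 1.26 m.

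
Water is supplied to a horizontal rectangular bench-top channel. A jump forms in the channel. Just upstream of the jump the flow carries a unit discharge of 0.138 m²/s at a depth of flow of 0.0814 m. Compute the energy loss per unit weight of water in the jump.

ΔE = 0.0170 m

V₁ = q/y₁ = 0.138/0.0814 = 1.70 m/s. Fr₁ = V₁/√(g·y₁) = 1.70/√(9.81×0.0814) = 1.90.
By Bélanger, y₂/y₁ = ½[√(1 + 8Fr₁²) − 1] = ½[√29.79 − 1] = 2.23.
y₂ = 2.23 × 0.0814 = 0.181 m.
V₂ = q/y₂ = 0.138/0.181 = 0.761 m/s. E₁ = y₁ + V₁²/2g = 0.228 m; E₂ = y₂ + V₂²/2g = 0.211 m. ΔE = E₁ − E₂ = 0.0170 m.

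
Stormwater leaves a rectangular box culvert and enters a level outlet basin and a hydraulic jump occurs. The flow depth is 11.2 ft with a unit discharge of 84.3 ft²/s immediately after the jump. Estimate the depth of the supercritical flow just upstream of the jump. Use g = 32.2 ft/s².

V₂ = q/y₂ = 84.3/11.2 = 7.53 ft/s; Fr₂ = V₂/√(g·y₂) = 0.396.
Since the conjugate-depth ratio holds either way, y₁/y₂ = ½[√(1 + 8Fr₂²) − 1] = ½[√2.257 − 1] = 0.251.
y₁ = 0.251 × 11.2 = 2.81 ft.

y₁ = 2.81 ft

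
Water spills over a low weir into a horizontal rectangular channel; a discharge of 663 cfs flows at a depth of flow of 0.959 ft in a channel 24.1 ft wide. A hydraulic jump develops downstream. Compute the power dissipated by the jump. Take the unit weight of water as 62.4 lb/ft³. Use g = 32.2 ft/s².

q = Q/b = 663/24.1 = 27.5 ft²/s; V₁ = q/y₁ = 28.7 ft/s. Fr₁ = V₁/√(g·y₁) = 5.16.
Conjugate-depth relation: y₂/y₁ = ½[√(1 + 8Fr₁²) − 1] = ½[√214.2 − 1] = 6.82.
y₂ = 6.82 × 0.959 = 6.54 ft.
V₂ = q/y₂ = 27.5/6.54 = 4.21 ft/s. E₁ = y₁ + V₁²/2g = 13.7 ft; E₂ = y₂ + V₂²/2g = 6.81 ft. ΔE = E₁ − E₂ = 6.92 ft.
P = γ·Q·ΔE/550 = 62.4 × 663 × 6.92 / 550 = 521 hp.

P = 521 hp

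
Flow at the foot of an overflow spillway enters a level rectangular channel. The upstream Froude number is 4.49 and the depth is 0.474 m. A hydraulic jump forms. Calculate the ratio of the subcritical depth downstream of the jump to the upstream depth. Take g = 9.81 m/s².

Fr₁ = 4.49 (given).
Sequent-depth ratio: y₂/y₁ = ½[√(1 + 8Fr₁²) − 1] = ½[√162.3 − 1] = 5.87.

y₂/y₁ = 5.87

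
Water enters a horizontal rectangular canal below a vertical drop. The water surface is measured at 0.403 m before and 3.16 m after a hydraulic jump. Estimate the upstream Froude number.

Fr₁ = 5.89

For a rectangular channel the momentum equation gives q² = ½·g·y₁·y₂·(y₁ + y₂) = ½×9.81×0.403×3.16×3.56 = 22.3.
q = √22.3 = 4.72 m²/s.
V₁ = q/y₁ = 11.7 m/s; Fr₁ = V₁/√(g·y₁) = 5.89.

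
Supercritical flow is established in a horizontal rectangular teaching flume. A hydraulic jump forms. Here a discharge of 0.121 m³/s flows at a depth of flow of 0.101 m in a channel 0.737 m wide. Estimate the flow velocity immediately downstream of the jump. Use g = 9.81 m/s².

q = Q/b = 0.121/0.737 = 0.164 m²/s; V₁ = q/y₁ = 1.63 m/s. Fr₁ = V₁/√(g·y₁) = 1.63.
Sequent-depth ratio: y₂/y₁ = ½[√(1 + 8Fr₁²) − 1] = ½[√22.33 − 1] = 1.86.
y₂ = 1.86 × 0.101 = 0.188 m.
V₂ = q/y₂ = 0.164/0.188 = 0.873 m/s.

V₂ = 0.873 m/s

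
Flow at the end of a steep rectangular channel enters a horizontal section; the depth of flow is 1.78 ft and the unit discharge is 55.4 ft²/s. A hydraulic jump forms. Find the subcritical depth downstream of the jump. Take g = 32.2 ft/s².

y₂ = 9.50 ft

V₁ = q/y₁ = 55.4/1.78 = 31.1 ft/s. Fr₁ = V₁/√(g·y₁) = 31.1/√(32.2×1.78) = 4.11.
Conjugate-depth relation: y₂/y₁ = ½[√(1 + 8Fr₁²) − 1] = ½[√136.2 − 1] = 5.34.
y₂ = 5.34 × 1.78 = 9.50 ft.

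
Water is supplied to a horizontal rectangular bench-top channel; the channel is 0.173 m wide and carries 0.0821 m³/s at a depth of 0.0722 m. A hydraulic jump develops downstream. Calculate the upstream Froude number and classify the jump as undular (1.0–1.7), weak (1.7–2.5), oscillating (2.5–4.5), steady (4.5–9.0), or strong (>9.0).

Fr₁ = 7.81; steady jump

q = Q/b = 0.0821/0.173 = 0.475 m²/s; V₁ = q/y₁ = 6.57 m/s. Fr₁ = V₁/√(g·y₁) = 7.81.
Fr₁ = 7.81 lies in the steady range.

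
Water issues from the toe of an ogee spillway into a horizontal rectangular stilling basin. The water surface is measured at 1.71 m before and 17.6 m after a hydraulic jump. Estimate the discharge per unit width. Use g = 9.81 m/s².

For a rectangular channel the momentum equation gives q² = ½·g·y₁·y₂·(y₁ + y₂) = ½×9.81×1.71×17.6×19.3 = 2851.
q = √2851 = 53.4 m²/s.

q = 53.4 m²/s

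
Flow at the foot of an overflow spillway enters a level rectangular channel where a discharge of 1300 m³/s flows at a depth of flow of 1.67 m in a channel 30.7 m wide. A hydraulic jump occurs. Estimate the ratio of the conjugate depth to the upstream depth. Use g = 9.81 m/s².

q = Q/b = 1300/30.7 = 42.3 m²/s; V₁ = q/y₁ = 25.4 m/s. Fr₁ = V₁/√(g·y₁) = 6.26.
Sequent-depth ratio: y₂/y₁ = ½[√(1 + 8Fr₁²) − 1] = ½[√315.0 − 1] = 8.37.

y₂/y₁ = 8.37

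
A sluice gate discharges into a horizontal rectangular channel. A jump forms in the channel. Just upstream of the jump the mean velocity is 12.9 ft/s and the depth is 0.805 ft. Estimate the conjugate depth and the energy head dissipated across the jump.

y₂ = 2.51 ft; ΔE = 0.613 ft

Fr₁ = V₁/√(g·y₁) = 12.9/√(32.2×0.805) = 2.53.
By Bélanger, y₂/y₁ = ½[√(1 + 8Fr₁²) − 1] = ½[√52.36 − 1] = 3.12.
y₂ = 3.12 × 0.805 = 2.51 ft.
Head loss: ΔE = (y₂ − y₁)³/(4y₁y₂) = (2.51 − 0.805)³/(4×0.805×2.51) = 4.96/8.08 = 0.613 ft.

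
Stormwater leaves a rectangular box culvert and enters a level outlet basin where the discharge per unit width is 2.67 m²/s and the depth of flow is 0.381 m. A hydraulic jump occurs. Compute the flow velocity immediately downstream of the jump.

V₁ = q/y₁ = 2.67/0.381 = 7.01 m/s. Fr₁ = V₁/√(g·y₁) = 7.01/√(9.81×0.381) = 3.62.
Conjugate-depth relation: y₂/y₁ = ½[√(1 + 8Fr₁²) − 1] = ½[√106.1 − 1] = 4.65.
y₂ = 4.65 × 0.381 = 1.77 m.
V₂ = q/y₂ = 2.67/1.77 = 1.51 m/s.

V₂ = 1.51 m/s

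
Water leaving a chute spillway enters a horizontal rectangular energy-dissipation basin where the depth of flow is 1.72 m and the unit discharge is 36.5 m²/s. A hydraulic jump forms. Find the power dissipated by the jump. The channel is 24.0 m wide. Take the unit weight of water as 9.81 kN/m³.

P = 106936 kW

V₁ = q/y₁ = 36.5/1.72 = 21.2 m/s. Fr₁ = V₁/√(g·y₁) = 21.2/√(9.81×1.72) = 5.17.
By Bélanger, y₂/y₁ = ½[√(1 + 8Fr₁²) − 1] = ½[√214.5 − 1] = 6.82.
y₂ = 6.82 × 1.72 = 11.7 m.
Head loss: ΔE = (y₂ − y₁)³/(4y₁y₂) = (11.7 − 1.72)³/(4×1.72×11.7) = 1005/80.7 = 12.4 m.
Q = q·b = 36.5 × 24.0 = 876 m³/s. P = γ·Q·ΔE = 9.81 × 876 × 12.4 = 106936 kW.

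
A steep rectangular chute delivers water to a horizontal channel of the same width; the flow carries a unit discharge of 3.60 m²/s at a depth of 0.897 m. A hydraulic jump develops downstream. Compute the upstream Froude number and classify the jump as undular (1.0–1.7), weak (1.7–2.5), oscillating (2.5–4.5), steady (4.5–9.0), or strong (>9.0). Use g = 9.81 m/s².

Fr₁ = 1.35; undular jump

V₁ = q/y₁ = 3.60/0.897 = 4.01 m/s. Fr₁ = V₁/√(g·y₁) = 4.01/√(9.81×0.897) = 1.35.
Fr₁ = 1.35 lies in the undular range.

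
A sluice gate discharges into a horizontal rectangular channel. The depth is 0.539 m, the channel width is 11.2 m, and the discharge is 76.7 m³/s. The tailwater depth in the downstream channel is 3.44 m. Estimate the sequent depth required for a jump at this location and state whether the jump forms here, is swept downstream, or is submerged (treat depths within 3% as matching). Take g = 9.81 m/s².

y₂ = 3.95 m; the jump is swept downstream

q = Q/b = 76.7/11.2 = 6.85 m²/s; V₁ = q/y₁ = 12.7 m/s. Fr₁ = V₁/√(g·y₁) = 5.53.
By Bélanger, y₂/y₁ = ½[√(1 + 8Fr₁²) − 1] = ½[√245.2 − 1] = 7.33.
y₂ = 7.33 × 0.539 = 3.95 m.
Tailwater y_tw = 3.44 m: y_tw < y₂, so the jump is swept downstream.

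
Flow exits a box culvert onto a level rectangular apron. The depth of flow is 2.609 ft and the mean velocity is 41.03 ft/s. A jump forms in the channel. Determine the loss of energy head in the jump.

ΔE = 12.72 ft

Fr₁ = V₁/√(g·y₁) = 41.03/√(32.2×2.609) = 4.476.
From the momentum equation for a rectangular channel, y₂/y₁ = ½[√(1 + 8Fr₁²) − 1] = ½[√161.31 − 1] = 5.850.
y₂ = 5.850 × 2.609 = 15.26 ft.
q = V₁·y₁ = 41.03 × 2.609 = 107.0 ft²/s. V₂ = q/y₂ = 107.0/15.26 = 7.013 ft/s. E₁ = y₁ + V₁²/2g = 28.75 ft; E₂ = y₂ + V₂²/2g = 16.03 ft. ΔE = E₁ − E₂ = 12.72 ft.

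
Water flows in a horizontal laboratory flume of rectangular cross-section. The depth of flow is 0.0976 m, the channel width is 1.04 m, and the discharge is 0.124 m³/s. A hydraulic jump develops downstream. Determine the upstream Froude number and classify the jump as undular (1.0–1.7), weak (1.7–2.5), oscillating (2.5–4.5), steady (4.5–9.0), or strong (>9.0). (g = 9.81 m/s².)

q = Q/b = 0.124/1.04 = 0.119 m²/s; V₁ = q/y₁ = 1.22 m/s. Fr₁ = V₁/√(g·y₁) = 1.25.
Fr₁ = 1.25 lies in the undular range.

Fr₁ = 1.25; undular jump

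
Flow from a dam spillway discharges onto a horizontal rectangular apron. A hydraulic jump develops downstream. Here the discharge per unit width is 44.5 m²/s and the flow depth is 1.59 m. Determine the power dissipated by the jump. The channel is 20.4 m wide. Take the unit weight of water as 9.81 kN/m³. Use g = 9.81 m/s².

P = 230784 kW

V₁ = q/y₁ = 44.5/1.59 = 28.0 m/s. Fr₁ = V₁/√(g·y₁) = 28.0/√(9.81×1.59) = 7.09.
Conjugate-depth relation: y₂/y₁ = ½[√(1 + 8Fr₁²) − 1] = ½[√402.7 − 1] = 9.53.
y₂ = 9.53 × 1.59 = 15.2 m.
V₂ = q/y₂ = 44.5/15.2 = 2.94 m/s. E₁ = y₁ + V₁²/2g = 41.5 m; E₂ = y₂ + V₂²/2g = 15.6 m. ΔE = E₁ − E₂ = 25.9 m.
Q = q·b = 44.5 × 20.4 = 908 m³/s. P = γ·Q·ΔE = 9.81 × 908 × 25.9 = 230784 kW.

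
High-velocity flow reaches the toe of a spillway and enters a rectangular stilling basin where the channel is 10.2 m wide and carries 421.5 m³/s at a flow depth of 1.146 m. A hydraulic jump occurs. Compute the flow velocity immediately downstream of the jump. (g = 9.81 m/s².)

q = Q/b = 421.5/10.2 = 41.32 m²/s; V₁ = q/y₁ = 36.06 m/s. Fr₁ = V₁/√(g·y₁) = 10.75.
Sequent-depth ratio: y₂/y₁ = ½[√(1 + 8Fr₁²) − 1] = ½[√926.26 − 1] = 14.72.
y₂ = 14.72 × 1.146 = 16.87 m.
V₂ = q/y₂ = 41.32/16.87 = 2.450 m/s.

V₂ = 2.450 m/s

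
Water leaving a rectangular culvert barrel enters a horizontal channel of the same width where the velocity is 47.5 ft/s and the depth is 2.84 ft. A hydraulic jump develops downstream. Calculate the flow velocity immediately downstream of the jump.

Fr₁ = V₁/√(g·y₁) = 47.5/√(32.2×2.84) = 4.97.
By Bélanger, y₂/y₁ = ½[√(1 + 8Fr₁²) − 1] = ½[√198.4 − 1] = 6.54.
y₂ = 6.54 × 2.84 = 18.6 ft.
q = V₁·y₁ = 47.5 × 2.84 = 135 ft²/s.
V₂ = q/y₂ = 135/18.6 = 7.26 ft/s.

V₂ = 7.26 ft/s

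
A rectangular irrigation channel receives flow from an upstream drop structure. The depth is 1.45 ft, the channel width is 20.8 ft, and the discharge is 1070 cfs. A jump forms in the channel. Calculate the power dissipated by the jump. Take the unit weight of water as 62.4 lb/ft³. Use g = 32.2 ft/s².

P = 1291 hp

q = Q/b = 1070/20.8 = 51.4 ft²/s; V₁ = q/y₁ = 35.5 ft/s. Fr₁ = V₁/√(g·y₁) = 5.19.
From the momentum equation for a rectangular channel, y₂/y₁ = ½[√(1 + 8Fr₁²) − 1] = ½[√216.7 − 1] = 6.86.
y₂ = 6.86 × 1.45 = 9.95 ft.
V₂ = q/y₂ = 51.4/9.95 = 5.17 ft/s. E₁ = y₁ + V₁²/2g = 21.0 ft; E₂ = y₂ + V₂²/2g = 10.4 ft. ΔE = E₁ − E₂ = 10.6 ft.
P = γ·Q·ΔE/550 = 62.4 × 1070 × 10.6 / 550 = 1291 hp.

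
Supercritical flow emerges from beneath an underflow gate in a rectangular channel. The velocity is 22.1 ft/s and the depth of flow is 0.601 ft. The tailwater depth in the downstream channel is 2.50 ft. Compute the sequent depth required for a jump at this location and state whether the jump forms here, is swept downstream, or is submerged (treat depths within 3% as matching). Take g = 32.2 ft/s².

y₂ = 3.98 ft; the jump is swept downstream

Fr₁ = V₁/√(g·y₁) = 22.1/√(32.2×0.601) = 5.02.
Bélanger equation: y₂/y₁ = ½[√(1 + 8Fr₁²) − 1] = ½[√202.9 − 1] = 6.62.
y₂ = 6.62 × 0.601 = 3.98 ft.
Tailwater y_tw = 2.50 ft: y_tw < y₂, so the jump is swept downstream.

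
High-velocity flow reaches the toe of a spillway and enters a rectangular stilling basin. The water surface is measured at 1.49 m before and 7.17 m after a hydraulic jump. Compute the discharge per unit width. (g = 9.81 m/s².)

For a rectangular channel the momentum equation gives q² = ½·g·y₁·y₂·(y₁ + y₂) = ½×9.81×1.49×7.17×8.66 = 454.
q = √454 = 21.3 m²/s.

q = 21.3 m²/s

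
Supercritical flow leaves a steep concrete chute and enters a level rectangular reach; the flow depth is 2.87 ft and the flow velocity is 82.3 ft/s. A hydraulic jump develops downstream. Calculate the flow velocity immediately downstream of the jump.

V₂ = 7.08 ft/s

Fr₁ = V₁/√(g·y₁) = 82.3/√(32.2×2.87) = 8.56.
Sequent-depth ratio: y₂/y₁ = ½[√(1 + 8Fr₁²) − 1] = ½[√587.3 − 1] = 11.6.
y₂ = 11.6 × 2.87 = 33.3 ft.
q = V₁·y₁ = 82.3 × 2.87 = 236 ft²/s.
V₂ = q/y₂ = 236/33.3 = 7.08 ft/s.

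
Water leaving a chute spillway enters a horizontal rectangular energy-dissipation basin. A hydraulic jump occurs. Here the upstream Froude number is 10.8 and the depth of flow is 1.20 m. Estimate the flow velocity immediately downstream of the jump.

Fr₁ = 10.8 (given).
Conjugate-depth relation: y₂/y₁ = ½[√(1 + 8Fr₁²) − 1] = ½[√934.1 − 1] = 14.8.
y₂ = 14.8 × 1.20 = 17.7 m.
V₁ = Fr₁·√(g·y₁) = 10.8×√(9.81×1.20) = 37.1 m/s; q = V₁·y₁ = 44.5 m²/s.
V₂ = q/y₂ = 44.5/17.7 = 2.51 m/s.

V₂ = 2.51 m/s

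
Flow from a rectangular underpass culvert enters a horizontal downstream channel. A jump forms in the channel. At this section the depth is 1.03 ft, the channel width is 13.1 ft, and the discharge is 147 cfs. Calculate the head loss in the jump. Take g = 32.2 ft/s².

ΔE = 0.211 ft

q = Q/b = 147/13.1 = 11.2 ft²/s; V₁ = q/y₁ = 10.9 ft/s. Fr₁ = V₁/√(g·y₁) = 1.89.
From the momentum equation for a rectangular channel, y₂/y₁ = ½[√(1 + 8Fr₁²) − 1] = ½[√29.63 − 1] = 2.22.
y₂ = 2.22 × 1.03 = 2.29 ft.
Head loss: ΔE = (y₂ − y₁)³/(4y₁y₂) = (2.29 − 1.03)³/(4×1.03×2.29) = 1.99/9.43 = 0.211 ft.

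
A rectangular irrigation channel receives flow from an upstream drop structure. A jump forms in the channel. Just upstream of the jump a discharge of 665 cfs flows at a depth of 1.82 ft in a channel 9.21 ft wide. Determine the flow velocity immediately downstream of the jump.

V₂ = 5.80 ft/s

q = Q/b = 665/9.21 = 72.2 ft²/s; V₁ = q/y₁ = 39.7 ft/s. Fr₁ = V₁/√(g·y₁) = 5.18.
Sequent-depth ratio: y₂/y₁ = ½[√(1 + 8Fr₁²) − 1] = ½[√215.9 − 1] = 6.85.
y₂ = 6.85 × 1.82 = 12.5 ft.
V₂ = q/y₂ = 72.2/12.5 = 5.80 ft/s.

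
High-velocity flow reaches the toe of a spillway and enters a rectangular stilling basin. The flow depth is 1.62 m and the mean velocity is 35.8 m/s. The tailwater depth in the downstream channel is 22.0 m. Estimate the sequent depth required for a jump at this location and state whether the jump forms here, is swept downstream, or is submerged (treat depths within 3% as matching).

y₂ = 19.8 m; the jump is submerged

Fr₁ = V₁/√(g·y₁) = 35.8/√(9.81×1.62) = 8.98.
Bélanger equation: y₂/y₁ = ½[√(1 + 8Fr₁²) − 1] = ½[√646.2 − 1] = 12.2.
y₂ = 12.2 × 1.62 = 19.8 m.
Tailwater y_tw = 22.0 m: y_tw > y₂, so the jump is submerged.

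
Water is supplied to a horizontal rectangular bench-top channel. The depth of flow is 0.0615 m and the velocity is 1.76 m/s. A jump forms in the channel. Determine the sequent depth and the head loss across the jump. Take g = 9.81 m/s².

Fr₁ = V₁/√(g·y₁) = 1.76/√(9.81×0.0615) = 2.27.
By Bélanger, y₂/y₁ = ½[√(1 + 8Fr₁²) − 1] = ½[√42.07 − 1] = 2.74.
y₂ = 2.74 × 0.0615 = 0.169 m.
q = V₁·y₁ = 1.76 × 0.0615 = 0.108 m²/s. V₂ = q/y₂ = 0.108/0.169 = 0.642 m/s. E₁ = y₁ + V₁²/2g = 0.219 m; E₂ = y₂ + V₂²/2g = 0.190 m. ΔE = E₁ − E₂ = 0.0297 m.

y₂ = 0.169 m; ΔE = 0.0297 m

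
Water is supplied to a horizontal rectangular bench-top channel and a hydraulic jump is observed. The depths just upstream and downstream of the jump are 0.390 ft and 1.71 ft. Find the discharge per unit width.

For a rectangular channel the momentum equation gives q² = ½·g·y₁·y₂·(y₁ + y₂) = ½×32.2×0.390×1.71×2.10 = 22.5.
q = √22.5 = 4.75 ft²/s.

q = 4.75 ft²/s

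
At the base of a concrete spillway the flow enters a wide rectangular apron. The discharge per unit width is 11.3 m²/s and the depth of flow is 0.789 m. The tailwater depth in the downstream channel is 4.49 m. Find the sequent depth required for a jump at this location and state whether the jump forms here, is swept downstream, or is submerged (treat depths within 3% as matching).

y₂ = 5.36 m; the jump is swept downstream

V₁ = q/y₁ = 11.3/0.789 = 14.3 m/s. Fr₁ = V₁/√(g·y₁) = 14.3/√(9.81×0.789) = 5.15.
From the momentum equation for a rectangular channel, y₂/y₁ = ½[√(1 + 8Fr₁²) − 1] = ½[√213.0 − 1] = 6.80.
y₂ = 6.80 × 0.789 = 5.36 m.
Tailwater y_tw = 4.49 m: y_tw < y₂, so the jump is swept downstream.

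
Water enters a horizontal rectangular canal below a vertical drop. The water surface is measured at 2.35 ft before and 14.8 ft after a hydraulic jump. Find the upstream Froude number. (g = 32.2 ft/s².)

For a rectangular channel the momentum equation gives q² = ½·g·y₁·y₂·(y₁ + y₂) = ½×32.2×2.35×14.8×17.2 = 9603.
q = √9603 = 98.0 ft²/s.
V₁ = q/y₁ = 41.7 ft/s; Fr₁ = V₁/√(g·y₁) = 4.79.

Fr₁ = 4.79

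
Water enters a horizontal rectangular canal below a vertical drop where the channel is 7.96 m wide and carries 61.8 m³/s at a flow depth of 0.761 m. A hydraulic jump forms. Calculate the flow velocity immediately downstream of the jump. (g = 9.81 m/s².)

q = Q/b = 61.8/7.96 = 7.76 m²/s; V₁ = q/y₁ = 10.2 m/s. Fr₁ = V₁/√(g·y₁) = 3.73.
Bélanger equation: y₂/y₁ = ½[√(1 + 8Fr₁²) − 1] = ½[√112.5 − 1] = 4.80.
y₂ = 4.80 × 0.761 = 3.66 m.
V₂ = q/y₂ = 7.76/3.66 = 2.12 m/s.

V₂ = 2.12 m/s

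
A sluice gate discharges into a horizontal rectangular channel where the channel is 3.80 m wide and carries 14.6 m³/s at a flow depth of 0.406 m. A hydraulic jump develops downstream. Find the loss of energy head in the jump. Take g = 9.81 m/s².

q = Q/b = 14.6/3.80 = 3.84 m²/s; V₁ = q/y₁ = 9.46 m/s. Fr₁ = V₁/√(g·y₁) = 4.74.
Sequent-depth ratio: y₂/y₁ = ½[√(1 + 8Fr₁²) − 1] = ½[√180.9 − 1] = 6.22.
y₂ = 6.22 × 0.406 = 2.53 m.
V₂ = q/y₂ = 3.84/2.53 = 1.52 m/s. E₁ = y₁ + V₁²/2g = 4.97 m; E₂ = y₂ + V₂²/2g = 2.64 m. ΔE = E₁ − E₂ = 2.33 m.

ΔE = 2.33 m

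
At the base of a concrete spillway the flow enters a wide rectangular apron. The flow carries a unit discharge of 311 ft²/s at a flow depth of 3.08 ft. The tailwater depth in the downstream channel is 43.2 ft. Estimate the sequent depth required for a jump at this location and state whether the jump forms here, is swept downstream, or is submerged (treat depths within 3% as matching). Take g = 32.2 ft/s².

y₂ = 42.7 ft; the jump forms here

V₁ = q/y₁ = 311/3.08 = 101 ft/s. Fr₁ = V₁/√(g·y₁) = 101/√(32.2×3.08) = 10.1.
Bélanger equation: y₂/y₁ = ½[√(1 + 8Fr₁²) − 1] = ½[√823.4 − 1] = 13.8.
y₂ = 13.8 × 3.08 = 42.7 ft.
Tailwater y_tw = 43.2 ft: y_tw ≈ y₂, so the jump forms here.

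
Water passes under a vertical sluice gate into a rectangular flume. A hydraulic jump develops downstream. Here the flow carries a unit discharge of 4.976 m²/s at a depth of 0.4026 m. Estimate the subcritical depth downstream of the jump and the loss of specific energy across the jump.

V₁ = q/y₁ = 4.976/0.4026 = 12.36 m/s. Fr₁ = V₁/√(g·y₁) = 12.36/√(9.81×0.4026) = 6.219.
Bélanger equation: y₂/y₁ = ½[√(1 + 8Fr₁²) − 1] = ½[√310.43 − 1] = 8.309.
y₂ = 8.309 × 0.4026 = 3.345 m.
Head loss: ΔE = (y₂ − y₁)³/(4y₁y₂) = (3.345 − 0.4026)³/(4×0.4026×3.345) = 25.48/5.387 = 4.730 m.

y₂ = 3.345 m; ΔE = 4.730 m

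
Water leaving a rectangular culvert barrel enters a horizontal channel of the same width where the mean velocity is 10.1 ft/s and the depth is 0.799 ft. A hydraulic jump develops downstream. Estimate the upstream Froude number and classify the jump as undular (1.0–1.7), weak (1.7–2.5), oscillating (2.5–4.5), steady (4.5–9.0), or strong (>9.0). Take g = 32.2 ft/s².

Fr₁ = V₁/√(g·y₁) = 10.1/√(32.2×0.799) = 1.99.
Fr₁ = 1.99 lies in the weak range.

Fr₁ = 1.99; weak jump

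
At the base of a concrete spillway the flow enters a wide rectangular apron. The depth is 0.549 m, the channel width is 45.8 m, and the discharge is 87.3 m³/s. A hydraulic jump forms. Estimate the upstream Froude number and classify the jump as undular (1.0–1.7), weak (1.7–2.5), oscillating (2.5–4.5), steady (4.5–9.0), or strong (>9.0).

q = Q/b = 87.3/45.8 = 1.91 m²/s; V₁ = q/y₁ = 3.47 m/s. Fr₁ = V₁/√(g·y₁) = 1.50.
Fr₁ = 1.50 lies in the undular range.

Fr₁ = 1.50; undular jump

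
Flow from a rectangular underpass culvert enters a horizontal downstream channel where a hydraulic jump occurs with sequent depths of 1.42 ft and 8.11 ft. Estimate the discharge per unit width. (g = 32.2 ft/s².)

q = 42.0 ft²/s

For a rectangular channel the momentum equation gives q² = ½·g·y₁·y₂·(y₁ + y₂) = ½×32.2×1.42×8.11×9.53 = 1767.
q = √1767 = 42.0 ft²/s.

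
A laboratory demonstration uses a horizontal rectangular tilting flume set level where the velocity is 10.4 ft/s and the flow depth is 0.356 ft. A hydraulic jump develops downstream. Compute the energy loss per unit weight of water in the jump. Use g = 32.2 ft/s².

Fr₁ = V₁/√(g·y₁) = 10.4/√(32.2×0.356) = 3.07.
By Bélanger, y₂/y₁ = ½[√(1 + 8Fr₁²) − 1] = ½[√76.48 − 1] = 3.87.
y₂ = 3.87 × 0.356 = 1.38 ft.
q = V₁·y₁ = 10.4 × 0.356 = 3.70 ft²/s. V₂ = q/y₂ = 3.70/1.38 = 2.69 ft/s. E₁ = y₁ + V₁²/2g = 2.04 ft; E₂ = y₂ + V₂²/2g = 1.49 ft. ΔE = E₁ − E₂ = 0.545 ft.

ΔE = 0.545 ft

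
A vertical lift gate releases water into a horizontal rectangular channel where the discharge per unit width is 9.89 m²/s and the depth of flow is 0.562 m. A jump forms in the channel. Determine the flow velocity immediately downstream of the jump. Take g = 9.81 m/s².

V₂ = 1.74 m/s

V₁ = q/y₁ = 9.89/0.562 = 17.6 m/s. Fr₁ = V₁/√(g·y₁) = 17.6/√(9.81×0.562) = 7.49.
Sequent-depth ratio: y₂/y₁ = ½[√(1 + 8Fr₁²) − 1] = ½[√450.4 − 1] = 10.1.
y₂ = 10.1 × 0.562 = 5.68 m.
V₂ = q/y₂ = 9.89/5.68 = 1.74 m/s.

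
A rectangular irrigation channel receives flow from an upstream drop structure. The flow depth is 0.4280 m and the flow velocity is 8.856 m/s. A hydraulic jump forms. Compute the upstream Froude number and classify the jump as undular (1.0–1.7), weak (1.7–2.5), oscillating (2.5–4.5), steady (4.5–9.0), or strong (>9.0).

Fr₁ = 4.322; oscillating jump

Fr₁ = V₁/√(g·y₁) = 8.856/√(9.81×0.4280) = 4.322.
Fr₁ = 4.322 lies in the oscillating range.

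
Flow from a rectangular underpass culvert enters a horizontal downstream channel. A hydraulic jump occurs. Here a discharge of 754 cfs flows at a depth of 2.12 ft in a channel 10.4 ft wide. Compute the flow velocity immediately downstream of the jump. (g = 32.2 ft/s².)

V₂ = 6.36 ft/s

q = Q/b = 754/10.4 = 72.5 ft²/s; V₁ = q/y₁ = 34.2 ft/s. Fr₁ = V₁/√(g·y₁) = 4.14.
Conjugate-depth relation: y₂/y₁ = ½[√(1 + 8Fr₁²) − 1] = ½[√138.1 − 1] = 5.37.
y₂ = 5.37 × 2.12 = 11.4 ft.
V₂ = q/y₂ = 72.5/11.4 = 6.36 ft/s.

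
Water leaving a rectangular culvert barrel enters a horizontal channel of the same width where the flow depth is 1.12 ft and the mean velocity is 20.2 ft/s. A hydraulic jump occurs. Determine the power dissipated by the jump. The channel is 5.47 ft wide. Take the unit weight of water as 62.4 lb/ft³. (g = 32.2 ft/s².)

Fr₁ = V₁/√(g·y₁) = 20.2/√(32.2×1.12) = 3.36.
From the momentum equation for a rectangular channel, y₂/y₁ = ½[√(1 + 8Fr₁²) − 1] = ½[√91.51 − 1] = 4.28.
y₂ = 4.28 × 1.12 = 4.80 ft.
Head loss: ΔE = (y₂ − y₁)³/(4y₁y₂) = (4.80 − 1.12)³/(4×1.12×4.80) = 49.7/21.5 = 2.31 ft.
q = V₁·y₁ = 20.2 × 1.12 = 22.6 ft²/s. Q = q·b = 22.6 × 5.47 = 124 cfs. P = γ·Q·ΔE/550 = 62.4 × 124 × 2.31 / 550 = 32.5 hp.

P = 32.5 hp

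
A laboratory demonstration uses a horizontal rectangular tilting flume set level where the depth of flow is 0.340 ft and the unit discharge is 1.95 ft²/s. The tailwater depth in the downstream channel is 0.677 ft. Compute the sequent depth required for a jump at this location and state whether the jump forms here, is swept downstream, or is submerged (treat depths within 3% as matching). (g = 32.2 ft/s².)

V₁ = q/y₁ = 1.95/0.340 = 5.74 ft/s. Fr₁ = V₁/√(g·y₁) = 5.74/√(32.2×0.340) = 1.73.
Conjugate-depth relation: y₂/y₁ = ½[√(1 + 8Fr₁²) − 1] = ½[√25.04 − 1] = 2.00.
y₂ = 2.00 × 0.340 = 0.681 ft.
Tailwater y_tw = 0.677 ft: y_tw ≈ y₂, so the jump forms here.

y₂ = 0.681 ft; the jump forms here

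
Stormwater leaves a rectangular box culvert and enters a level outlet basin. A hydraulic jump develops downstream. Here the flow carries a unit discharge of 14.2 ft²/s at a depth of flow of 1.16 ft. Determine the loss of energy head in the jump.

ΔE = 0.318 ft

V₁ = q/y₁ = 14.2/1.16 = 12.2 ft/s. Fr₁ = V₁/√(g·y₁) = 12.2/√(32.2×1.16) = 2.00.
Sequent-depth ratio: y₂/y₁ = ½[√(1 + 8Fr₁²) − 1] = ½[√33.09 − 1] = 2.38.
y₂ = 2.38 × 1.16 = 2.76 ft.
V₂ = q/y₂ = 14.2/2.76 = 5.15 ft/s. E₁ = y₁ + V₁²/2g = 3.49 ft; E₂ = y₂ + V₂²/2g = 3.17 ft. ΔE = E₁ − E₂ = 0.318 ft.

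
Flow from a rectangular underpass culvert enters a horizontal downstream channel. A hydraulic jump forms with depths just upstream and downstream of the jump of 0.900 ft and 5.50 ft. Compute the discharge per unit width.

For a rectangular channel the momentum equation gives q² = ½·g·y₁·y₂·(y₁ + y₂) = ½×32.2×0.900×5.50×6.40 = 510.
q = √510 = 22.6 ft²/s.

q = 22.6 ft²/s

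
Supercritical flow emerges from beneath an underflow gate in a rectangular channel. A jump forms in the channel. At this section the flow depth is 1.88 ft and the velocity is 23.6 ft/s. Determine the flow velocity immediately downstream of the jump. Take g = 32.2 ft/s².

Fr₁ = V₁/√(g·y₁) = 23.6/√(32.2×1.88) = 3.03.
Sequent-depth ratio: y₂/y₁ = ½[√(1 + 8Fr₁²) − 1] = ½[√74.60 − 1] = 3.82.
y₂ = 3.82 × 1.88 = 7.18 ft.
q = V₁·y₁ = 23.6 × 1.88 = 44.4 ft²/s.
V₂ = q/y₂ = 44.4/7.18 = 6.18 ft/s.

V₂ = 6.18 ft/s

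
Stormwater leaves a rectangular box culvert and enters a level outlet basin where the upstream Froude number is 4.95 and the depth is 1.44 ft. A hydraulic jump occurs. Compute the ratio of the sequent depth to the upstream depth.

y₂/y₁ = 6.52

Fr₁ = 4.95 (given).
From the momentum equation for a rectangular channel, y₂/y₁ = ½[√(1 + 8Fr₁²) − 1] = ½[√197.0 − 1] = 6.52.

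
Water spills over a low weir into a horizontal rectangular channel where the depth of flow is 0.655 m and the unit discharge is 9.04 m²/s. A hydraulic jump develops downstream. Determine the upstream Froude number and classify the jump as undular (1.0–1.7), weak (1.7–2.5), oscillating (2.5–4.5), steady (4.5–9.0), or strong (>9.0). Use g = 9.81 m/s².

V₁ = q/y₁ = 9.04/0.655 = 13.8 m/s. Fr₁ = V₁/√(g·y₁) = 13.8/√(9.81×0.655) = 5.44.
Fr₁ = 5.44 lies in the steady range.

Fr₁ = 5.44; steady jump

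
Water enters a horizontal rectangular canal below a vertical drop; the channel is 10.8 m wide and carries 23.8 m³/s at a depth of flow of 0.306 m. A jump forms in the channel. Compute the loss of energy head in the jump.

ΔE = 1.21 m

q = Q/b = 23.8/10.8 = 2.20 m²/s; V₁ = q/y₁ = 7.20 m/s. Fr₁ = V₁/√(g·y₁) = 4.16.
Sequent-depth ratio: y₂/y₁ = ½[√(1 + 8Fr₁²) − 1] = ½[√139.2 − 1] = 5.40.
y₂ = 5.40 × 0.306 = 1.65 m.
V₂ = q/y₂ = 2.20/1.65 = 1.33 m/s. E₁ = y₁ + V₁²/2g = 2.95 m; E₂ = y₂ + V₂²/2g = 1.74 m. ΔE = E₁ − E₂ = 1.21 m.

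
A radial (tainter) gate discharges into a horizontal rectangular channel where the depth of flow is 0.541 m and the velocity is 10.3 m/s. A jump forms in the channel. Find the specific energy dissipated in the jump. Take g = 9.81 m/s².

ΔE = 2.63 m

Fr₁ = V₁/√(g·y₁) = 10.3/√(9.81×0.541) = 4.47.
Sequent-depth ratio: y₂/y₁ = ½[√(1 + 8Fr₁²) − 1] = ½[√160.9 − 1] = 5.84.
y₂ = 5.84 × 0.541 = 3.16 m.
Head loss: ΔE = (y₂ − y₁)³/(4y₁y₂) = (3.16 − 0.541)³/(4×0.541×3.16) = 18.0/6.84 = 2.63 m.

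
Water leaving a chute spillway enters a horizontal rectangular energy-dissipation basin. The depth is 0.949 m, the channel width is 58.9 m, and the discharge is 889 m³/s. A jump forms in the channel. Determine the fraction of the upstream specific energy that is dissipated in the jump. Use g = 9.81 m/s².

ΔE/E₁ = 0.508 (50.8%)

q = Q/b = 889/58.9 = 15.1 m²/s; V₁ = q/y₁ = 15.9 m/s. Fr₁ = V₁/√(g·y₁) = 5.21.
By Bélanger, y₂/y₁ = ½[√(1 + 8Fr₁²) − 1] = ½[√218.4 − 1] = 6.89.
y₂ = 6.89 × 0.949 = 6.54 m.
E₁ = y₁ + V₁²/2g = 13.8 m. ΔE = (y₂ − y₁)³/(4y₁y₂) = 7.03 m. ΔE/E₁ = 7.03/13.8 = 0.508.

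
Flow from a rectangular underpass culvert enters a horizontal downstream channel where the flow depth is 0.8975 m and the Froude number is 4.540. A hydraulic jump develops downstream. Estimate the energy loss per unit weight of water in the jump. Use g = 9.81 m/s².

ΔE = 4.554 m

Fr₁ = 4.540 (given).
Conjugate-depth relation: y₂/y₁ = ½[√(1 + 8Fr₁²) − 1] = ½[√165.89 − 1] = 5.940.
y₂ = 5.940 × 0.8975 = 5.331 m.
Head loss: ΔE = (y₂ − y₁)³/(4y₁y₂) = (5.331 − 0.8975)³/(4×0.8975×5.331) = 87.15/19.14 = 4.554 m.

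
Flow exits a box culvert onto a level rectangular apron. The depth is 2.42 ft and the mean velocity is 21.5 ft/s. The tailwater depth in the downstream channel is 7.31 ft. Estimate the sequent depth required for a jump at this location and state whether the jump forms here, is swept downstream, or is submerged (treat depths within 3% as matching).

y₂ = 7.21 ft; the jump forms here

Fr₁ = V₁/√(g·y₁) = 21.5/√(32.2×2.42) = 2.44.
Sequent-depth ratio: y₂/y₁ = ½[√(1 + 8Fr₁²) − 1] = ½[√48.46 − 1] = 2.98.
y₂ = 2.98 × 2.42 = 7.21 ft.
Tailwater y_tw = 7.31 ft: y_tw ≈ y₂, so the jump forms here.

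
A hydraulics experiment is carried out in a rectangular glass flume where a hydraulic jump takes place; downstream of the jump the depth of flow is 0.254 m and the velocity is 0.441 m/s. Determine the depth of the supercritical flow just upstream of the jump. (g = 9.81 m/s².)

y₁ = 0.0349 m

Fr₂ = V₂/√(g·y₂) = 0.441/√(9.81×0.254) = 0.279.
Applying the sequent-depth relation in reverse, y₁/y₂ = ½[√(1 + 8Fr₂²) − 1] = ½[√1.624 − 1] = 0.137.
y₁ = 0.137 × 0.254 = 0.0349 m.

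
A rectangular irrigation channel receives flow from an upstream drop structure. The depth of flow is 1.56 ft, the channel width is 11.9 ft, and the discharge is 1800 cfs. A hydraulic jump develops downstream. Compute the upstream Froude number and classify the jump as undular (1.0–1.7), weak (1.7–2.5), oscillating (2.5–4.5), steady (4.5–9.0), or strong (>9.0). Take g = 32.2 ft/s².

q = Q/b = 1800/11.9 = 151 ft²/s; V₁ = q/y₁ = 97.0 ft/s. Fr₁ = V₁/√(g·y₁) = 13.7.
Fr₁ = 13.7 lies in the strong range.

Fr₁ = 13.7; strong jump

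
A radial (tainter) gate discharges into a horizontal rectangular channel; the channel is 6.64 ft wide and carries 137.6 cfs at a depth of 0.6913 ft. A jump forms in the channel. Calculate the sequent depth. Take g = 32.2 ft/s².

y₂ = 5.876 ft

q = Q/b = 137.6/6.64 = 20.72 ft²/s; V₁ = q/y₁ = 29.98 ft/s. Fr₁ = V₁/√(g·y₁) = 6.354.
Conjugate-depth relation: y₂/y₁ = ½[√(1 + 8Fr₁²) − 1] = ½[√323.95 − 1] = 8.499.
y₂ = 8.499 × 0.6913 = 5.876 ft.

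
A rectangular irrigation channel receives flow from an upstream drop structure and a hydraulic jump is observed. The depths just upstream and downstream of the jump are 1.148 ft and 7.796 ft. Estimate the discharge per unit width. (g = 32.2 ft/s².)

For a rectangular channel the momentum equation gives q² = ½·g·y₁·y₂·(y₁ + y₂) = ½×32.2×1.148×7.796×8.944 = 1289.
q = √1289 = 35.90 ft²/s.

q = 35.90 ft²/s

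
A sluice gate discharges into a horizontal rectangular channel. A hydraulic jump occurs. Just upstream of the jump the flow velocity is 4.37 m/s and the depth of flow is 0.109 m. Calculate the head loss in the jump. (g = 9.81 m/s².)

Fr₁ = V₁/√(g·y₁) = 4.37/√(9.81×0.109) = 4.23.
Sequent-depth ratio: y₂/y₁ = ½[√(1 + 8Fr₁²) − 1] = ½[√143.9 − 1] = 5.50.
y₂ = 5.50 × 0.109 = 0.599 m.
q = V₁·y₁ = 4.37 × 0.109 = 0.476 m²/s. V₂ = q/y₂ = 0.476/0.599 = 0.795 m/s. E₁ = y₁ + V₁²/2g = 1.08 m; E₂ = y₂ + V₂²/2g = 0.631 m. ΔE = E₁ − E₂ = 0.451 m.

ΔE = 0.451 m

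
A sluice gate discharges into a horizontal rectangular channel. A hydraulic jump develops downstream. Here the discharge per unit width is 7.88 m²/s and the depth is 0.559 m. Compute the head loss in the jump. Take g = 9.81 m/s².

V₁ = q/y₁ = 7.88/0.559 = 14.1 m/s. Fr₁ = V₁/√(g·y₁) = 14.1/√(9.81×0.559) = 6.02.
Sequent-depth ratio: y₂/y₁ = ½[√(1 + 8Fr₁²) − 1] = ½[√290.9 − 1] = 8.03.
y₂ = 8.03 × 0.559 = 4.49 m.
V₂ = q/y₂ = 7.88/4.49 = 1.76 m/s. E₁ = y₁ + V₁²/2g = 10.7 m; E₂ = y₂ + V₂²/2g = 4.64 m. ΔE = E₁ − E₂ = 6.04 m.

ΔE = 6.04 m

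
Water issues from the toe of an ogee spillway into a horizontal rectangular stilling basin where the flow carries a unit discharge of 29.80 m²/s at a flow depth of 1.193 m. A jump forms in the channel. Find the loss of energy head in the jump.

ΔE = 20.93 m

V₁ = q/y₁ = 29.80/1.193 = 24.98 m/s. Fr₁ = V₁/√(g·y₁) = 24.98/√(9.81×1.193) = 7.302.
Bélanger equation: y₂/y₁ = ½[√(1 + 8Fr₁²) − 1] = ½[√427.51 − 1] = 9.838.
y₂ = 9.838 × 1.193 = 11.74 m.
Head loss: ΔE = (y₂ − y₁)³/(4y₁y₂) = (11.74 − 1.193)³/(4×1.193×11.74) = 1172/56.01 = 20.93 m.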